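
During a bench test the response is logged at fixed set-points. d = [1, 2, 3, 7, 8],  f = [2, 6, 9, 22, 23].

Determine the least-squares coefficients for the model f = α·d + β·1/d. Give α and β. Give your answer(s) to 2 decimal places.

α = 3.01, β = -0.75

From the data, Σd·d = 127, Σd·1/d = 5, Σ1/d·1/d = 39433/28224.
For Aᵀf: Σd·f = 379, Σ1/d·f = 785/56.
AᵀA·[α, β]ᵀ = Aᵀf becomes [[127, 5]; [5, 39433/28224]]·[α, β]ᵀ = [379, 785/56]ᵀ.
Δ = 127·(39433/28224) − 5² = 4302391/28224.
α = (379·(39433/28224) − 5·(785/56))/(4302391/28224) = 12966907/4302391; β = (127·(785/56) − 5·379)/(4302391/28224) = -3238200/4302391.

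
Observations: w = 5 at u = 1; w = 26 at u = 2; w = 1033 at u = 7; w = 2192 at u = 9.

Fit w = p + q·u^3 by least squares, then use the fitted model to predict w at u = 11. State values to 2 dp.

ŵ = 4000.77

XᵀX·[p, q]ᵀ = Xᵀw reads: 4·p + 1081·q = 3256;  1081·p + 649155·q = 1952500.
(Σ1 = 4, Σu^3 = 1081, Σu^3·u^3 = 649155, Σw = 3256, Σu^3·w = 1952500.)
det = 4·649155 − 1081² = 1428059.
p = (3256·649155 − 1081·1952500)/1428059 = 2996180/1428059; q = (4·1952500 − 1081·3256)/1428059 = 4290264/1428059.
At u = 11: ŵ = (2996180/1428059)·(1) + (4290264/1428059)·(1331) = 5713337564/1428059.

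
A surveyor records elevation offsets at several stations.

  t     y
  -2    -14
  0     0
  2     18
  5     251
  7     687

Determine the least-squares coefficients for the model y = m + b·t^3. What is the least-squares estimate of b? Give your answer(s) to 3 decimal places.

Sums needed: Σ1 = 5, Σt^3 = 468, Σt^3·t^3 = 133402.
For Mᵀy: Σy = 942, Σt^3·y = 267272.
Normal equations: [[5, 468]; [468, 133402]]·[m, b]ᵀ = [942, 267272]ᵀ.
det = 5·133402 − 468² = 447986.
m = (942·133402 − 468·267272)/447986 = 290694/223993; b = (5·267272 − 468·942)/447986 = 447752/223993.

b = 1.999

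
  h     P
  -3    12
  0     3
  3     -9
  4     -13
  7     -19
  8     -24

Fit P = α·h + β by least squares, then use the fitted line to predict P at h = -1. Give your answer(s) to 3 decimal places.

P̂ = 5.182

Setting ∂/∂α … = 0 gives: 147·α + 19·β = -440;  19·α + 6·β = -50.
Δ = 147·6 − 19² = 521.
α = ((-440)·6 − 19·(-50))/521 = -1690/521; β = (147·(-50) − 19·(-440))/521 = 1010/521.
At h = -1: P̂ = (-1690/521)·(-1) + (1010/521)·(1) = 2700/521.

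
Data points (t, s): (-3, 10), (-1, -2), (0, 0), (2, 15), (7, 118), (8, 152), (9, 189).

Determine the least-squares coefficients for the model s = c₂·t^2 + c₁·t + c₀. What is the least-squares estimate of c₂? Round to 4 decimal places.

XᵀX·[c₂, c₁, c₀]ᵀ = Xᵀs reads: 13156·c₂ + 1564·c₁ + 208·c₀ = 30967;  1564·c₂ + 208·c₁ + 22·c₀ = 3745;  208·c₂ + 22·c₁ + 7·c₀ = 482.
(Σt^2·t^2 = 13156, Σt^2·t = 1564, Σt^2 = 208, Σt·t = 208, Σt = 22, Σ1 = 7, Σt^2·s = 30967, Σt·s = 3745, Σs = 482.)
Row-reducing yields c₂ = 1139/567, c₁ = 59027/20412, c₀ = 797/10206.

c₂ = 2.0088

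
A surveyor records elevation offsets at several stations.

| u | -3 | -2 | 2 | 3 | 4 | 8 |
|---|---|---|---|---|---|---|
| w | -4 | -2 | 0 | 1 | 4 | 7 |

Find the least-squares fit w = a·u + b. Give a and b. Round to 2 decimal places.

a = 0.96, b = -0.93

The normal system XᵀX·[a, b]ᵀ = Xᵀw is [[106, 12]; [12, 6]]·[a, b]ᵀ = [91, 6]ᵀ.
Determinant 106·6 − 12² = 492.
a = (91·6 − 12·6)/492 = 79/82; b = (106·6 − 12·91)/492 = -38/41.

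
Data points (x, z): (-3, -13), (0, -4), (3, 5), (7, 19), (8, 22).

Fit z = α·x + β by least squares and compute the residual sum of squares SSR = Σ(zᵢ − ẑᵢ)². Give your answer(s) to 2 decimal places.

Normal-equation sums: Σx·x = 131, Σx = 15, Σ1 = 5.
Moment sums: Σx·z = 363, Σz = 29.
Normal equations: [[131, 15]; [15, 5]]·[α, β]ᵀ = [363, 29]ᵀ.
det = 131·5 − 15² = 430.
α = (363·5 − 15·29)/430 = 138/43; β = (131·29 − 15·363)/430 = -823/215.
Residuals: 98/215, -37/215, -4/5, 78/215, 33/215; SSR = 222/215.

SSR = 1.03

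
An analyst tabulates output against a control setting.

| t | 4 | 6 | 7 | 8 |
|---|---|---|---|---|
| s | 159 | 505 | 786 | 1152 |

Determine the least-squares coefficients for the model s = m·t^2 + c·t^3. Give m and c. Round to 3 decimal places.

Sums needed: Σt^2·t^2 = 8049, Σt^2·t^3 = 58375, Σt^3·t^3 = 430545.
For Aᵀs: Σt^2·s = 132966, Σt^3·s = 978678.
Determinant 8049·430545 − 58375² = 57816080.
m = (132966·430545 − 58375·978678)/57816080 = 5875911/2890804; c = (8049·978678 − 58375·132966)/57816080 = 28872243/14454020.

m = 2.033, c = 1.998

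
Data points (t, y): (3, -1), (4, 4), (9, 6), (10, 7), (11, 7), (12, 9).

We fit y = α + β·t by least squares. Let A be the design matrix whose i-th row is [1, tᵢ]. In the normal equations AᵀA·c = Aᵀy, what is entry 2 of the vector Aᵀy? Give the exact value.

322

Entry 2 ↔ basis t, so (Aᵀy)_{2} = Σᵢ (t)·yᵢ = (3)·(-1) + (4)·(4) + (9)·(6) + (10)·(7) + (11)·(7) + (12)·(9) = 322.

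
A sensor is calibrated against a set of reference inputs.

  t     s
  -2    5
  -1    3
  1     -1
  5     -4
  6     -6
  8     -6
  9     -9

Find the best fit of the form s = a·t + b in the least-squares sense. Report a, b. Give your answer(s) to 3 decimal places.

a = -1.145, b = 1.681

Setting ∂/∂a … = 0 gives: 212·a + 26·b = -199;  26·a + 7·b = -18.
(Σt·t = 212, Σt = 26, Σ1 = 7, Σt·s = -199, Σs = -18.)
Δ = 212·7 − 26² = 808.
a = ((-199)·7 − 26·(-18))/808 = -925/808; b = (212·(-18) − 26·(-199))/808 = 679/404.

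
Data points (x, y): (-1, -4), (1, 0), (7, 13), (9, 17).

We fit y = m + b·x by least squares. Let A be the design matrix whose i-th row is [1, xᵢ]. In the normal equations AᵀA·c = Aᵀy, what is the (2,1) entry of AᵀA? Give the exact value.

16

Row 2 ↔ basis x, column 1 ↔ basis 1, so (AᵀA)_{2,1} = Σᵢ x = (-1)·(1) + (1)·(1) + (7)·(1) + (9)·(1) = 16.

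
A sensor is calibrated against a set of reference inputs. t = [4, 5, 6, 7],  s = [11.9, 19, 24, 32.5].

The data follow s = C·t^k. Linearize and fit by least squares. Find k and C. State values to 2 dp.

Taking logs, ln s = k·ln t + ln C, so regress ln s on ln t.
Σln t = 6.7334, Σ(ln t)² = 11.5091, Σln s = 12.0803, Σln t·ln s = 20.6406.
Equations: 11.5091·k + 6.7334·ln C = 20.6406;  6.7334·k + 4·ln C = 12.0803.
Slope k = (n·Σln t·ln s − Σln t·Σln s)/(n·Σ(ln t)² − (Σln t)²) = (4·20.6406 − 6.7334·12.0803)/0.6976 = 1.75040; ln C = (Σln s − k·Σln t)/n = 0.07354, so C = exp(0.07354) = 1.07631.

k = 1.75, C = 1.08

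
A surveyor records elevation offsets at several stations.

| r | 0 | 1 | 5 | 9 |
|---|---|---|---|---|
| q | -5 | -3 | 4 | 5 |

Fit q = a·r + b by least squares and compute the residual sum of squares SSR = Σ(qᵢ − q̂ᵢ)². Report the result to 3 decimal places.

SSR = 7.892

Setting ∂/∂a … = 0 gives: 107·a + 15·b = 62;  15·a + 4·b = 1.
Δ = 107·4 − 15² = 203.
a = (62·4 − 15·1)/203 = 233/203; b = (107·1 − 15·62)/203 = -823/203.
Residuals: -192/203, -19/203, 470/203, -37/29; SSR = 1602/203.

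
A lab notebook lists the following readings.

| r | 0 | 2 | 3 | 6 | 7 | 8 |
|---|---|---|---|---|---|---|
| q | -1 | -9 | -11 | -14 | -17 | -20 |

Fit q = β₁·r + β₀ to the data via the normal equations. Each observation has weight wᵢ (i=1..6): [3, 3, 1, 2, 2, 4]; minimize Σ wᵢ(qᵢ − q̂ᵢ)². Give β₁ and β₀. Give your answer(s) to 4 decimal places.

Entries of MᵀWM: Σwᵢ·r·r = 447, Σwᵢ·r = 67, Σwᵢ·1 = 15.
For MᵀWq: Σwᵢ·r·q = -1133, Σwᵢ·q = -183.
Eliminating β₀: 15·(row 1) − 67·(row 2) gives 2216·β₁ = 15·(-1133) − 67·(-183) = -4734, so β₁ = -2367/1108.
Then β₀ = ((-183) − 67·(-2367/1108))/15 = -2945/1108.

β₁ = -2.1363, β₀ = -2.6579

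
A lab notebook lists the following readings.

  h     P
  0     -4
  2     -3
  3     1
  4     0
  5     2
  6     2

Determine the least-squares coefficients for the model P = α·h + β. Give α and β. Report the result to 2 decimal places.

α = 1.10, β = -4.00

Normal-equation sums: Σh·h = 90, Σh = 20, Σ1 = 6.
Moment sums: Σh·P = 19, ΣP = -2.
Normal equations: [[90, 20]; [20, 6]]·[α, β]ᵀ = [19, -2]ᵀ.
det = 90·6 − 20² = 140.
α = (19·6 − 20·(-2))/140 = 11/10; β = (90·(-2) − 20·19)/140 = -4.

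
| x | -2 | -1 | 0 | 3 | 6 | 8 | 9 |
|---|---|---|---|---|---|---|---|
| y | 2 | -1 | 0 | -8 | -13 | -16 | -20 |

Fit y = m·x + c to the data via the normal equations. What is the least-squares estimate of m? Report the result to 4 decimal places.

MᵀM·[m, c]ᵀ = Mᵀy reads: 195·m + 23·c = -413;  23·m + 7·c = -56.
(Σx·x = 195, Σx = 23, Σ1 = 7, Σx·y = -413, Σy = -56.)
Eliminating c: 7·(row 1) − 23·(row 2) gives 836·m = 7·(-413) − 23·(-56) = -1603, so m = -1603/836.
Then c = ((-56) − 23·(-1603/836))/7 = -1421/836.

m = -1.9175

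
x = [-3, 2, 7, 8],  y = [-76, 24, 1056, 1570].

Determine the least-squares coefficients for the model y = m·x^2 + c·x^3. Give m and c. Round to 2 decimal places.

With design matrix A, AᵀA = [[6594, 49364]; [49364, 380586]] and Aᵀy = [151636, 1168292]ᵀ.
Δ = 6594·380586 − 49364² = 72779588.
m = (151636·380586 − 49364·1168292)/72779588 = 9743102/18194897; c = (6594·1168292 − 49364·151636)/72779588 = 7798498/2599271.

m = 0.54, c = 3.00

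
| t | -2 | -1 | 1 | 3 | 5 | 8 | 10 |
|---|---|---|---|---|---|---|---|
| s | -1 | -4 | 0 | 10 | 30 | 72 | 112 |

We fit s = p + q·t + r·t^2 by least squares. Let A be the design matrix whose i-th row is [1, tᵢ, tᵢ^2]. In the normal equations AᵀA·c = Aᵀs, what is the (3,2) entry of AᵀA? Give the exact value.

Row 3 ↔ basis t^2, column 2 ↔ basis t, so (AᵀA)_{3,2} = Σᵢ (t^2)·(t) = (4)·(-2) + (1)·(-1) + (1)·(1) + (9)·(3) + (25)·(5) + (64)·(8) + (100)·(10) = 1656.

1656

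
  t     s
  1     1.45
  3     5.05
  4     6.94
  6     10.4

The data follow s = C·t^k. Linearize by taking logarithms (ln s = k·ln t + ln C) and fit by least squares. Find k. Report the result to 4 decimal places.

Linearized form: ln s = k·ln t + ln C. From the 4 transformed points,
AᵀA = [[6.3392, 4.2767]; [4.2767, 4]], rhs = [8.6607, 6.2701]ᵀ  (here Σln t = 4.2767, Σ(ln t)² = 6.3392, Σln s = 6.2701, Σln t·ln s = 8.6607).
Δ = 6.3392·4 − (4.2767)² = 7.0668; k = (8.6607·4 − 4.2767·6.2701)/7.0668 = 1.10770, ln C = (6.3392·6.2701 − 4.2767·8.6607)/7.0668 = 0.38320.

k = 1.1077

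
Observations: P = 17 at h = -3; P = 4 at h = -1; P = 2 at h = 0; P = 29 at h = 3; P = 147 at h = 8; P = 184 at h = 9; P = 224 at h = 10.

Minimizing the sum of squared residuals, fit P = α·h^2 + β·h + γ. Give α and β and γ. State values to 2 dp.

α = 2.02, β = 1.84, γ = 3.78

Forming AᵀA = [[20820, 2240, 264]; [2240, 264, 26]; [264, 26, 7]] and AᵀP = [47130, 5104, 607]ᵀ gives AᵀA·[α, β, γ]ᵀ = AᵀP.
Inverting the 3×3 Gram matrix, [α, β, γ]ᵀ = [410713/203602, 375597/203602, 385190/101801]ᵀ.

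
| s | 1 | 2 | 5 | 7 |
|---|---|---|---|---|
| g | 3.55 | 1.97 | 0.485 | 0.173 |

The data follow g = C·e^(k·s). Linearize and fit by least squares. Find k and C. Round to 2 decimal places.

k = -0.50, C = 5.62

Taking logs, ln g = k·s + ln C, so regress ln g on s.
XᵀX = [[79.0000, 15.0000]; [15.0000, 4]], rhs = [-13.2763, -0.5331]ᵀ  (here Σs = 15.0000, Σ(s)² = 79.0000, Σln g = -0.5331, Σs·ln g = -13.2763).
Δ = 79.0000·4 − (15.0000)² = 91.0000; k = (-13.2763·4 − 15.0000·-0.5331)/91.0000 = -0.49570, ln C = (79.0000·-0.5331 − 15.0000·-13.2763)/91.0000 = 1.72560, so C = exp(1.72560) = 5.61591.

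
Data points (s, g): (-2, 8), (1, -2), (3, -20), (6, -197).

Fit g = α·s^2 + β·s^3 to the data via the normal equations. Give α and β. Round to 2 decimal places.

Sums needed: Σs^2·s^2 = 1394, Σs^2·s^3 = 7988, Σs^3·s^3 = 47450.
And Σs^2·g = -7242, Σs^3·g = -43158.
Normal equations: [[1394, 7988]; [7988, 47450]]·[α, β]ᵀ = [-7242, -43158]ᵀ.
det = 1394·47450 − 7988² = 2337156.
α = ((-7242)·47450 − 7988·(-43158))/2337156 = 92767/194763; β = (1394·(-43158) − 7988·(-7242))/2337156 = -192763/194763.

α = 0.48, β = -0.99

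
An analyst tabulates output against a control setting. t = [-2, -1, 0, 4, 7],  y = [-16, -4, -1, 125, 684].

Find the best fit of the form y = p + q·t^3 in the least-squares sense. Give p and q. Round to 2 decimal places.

p = -1.39, q = 2.00

Entries of MᵀM: Σ1 = 5, Σt^3 = 398, Σt^3·t^3 = 121810.
And Σy = 788, Σt^3·y = 242744.
Normal equations: [[5, 398]; [398, 121810]]·[p, q]ᵀ = [788, 242744]ᵀ.
Δ = 5·121810 − 398² = 450646.
p = (788·121810 − 398·242744)/450646 = -312916/225323; q = (5·242744 − 398·788)/450646 = 450048/225323.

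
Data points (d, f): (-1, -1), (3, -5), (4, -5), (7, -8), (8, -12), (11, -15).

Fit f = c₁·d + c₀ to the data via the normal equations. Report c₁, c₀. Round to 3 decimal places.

c₁ = -1.183, c₀ = -1.358

Entries of AᵀA: Σd·d = 260, Σd = 32, Σ1 = 6.
Right-hand side: Σd·f = -351, Σf = -46.
AᵀA·[c₁, c₀]ᵀ = Aᵀf becomes [[260, 32]; [32, 6]]·[c₁, c₀]ᵀ = [-351, -46]ᵀ.
Δ = 260·6 − 32² = 536.
c₁ = ((-351)·6 − 32·(-46))/536 = -317/268; c₀ = (260·(-46) − 32·(-351))/536 = -91/67.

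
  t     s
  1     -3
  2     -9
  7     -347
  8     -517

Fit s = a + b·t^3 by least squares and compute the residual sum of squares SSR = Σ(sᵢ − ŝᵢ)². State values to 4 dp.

SSR = 0.5684

The normal system MᵀM·[a, b]ᵀ = Mᵀs is [[4, 864]; [864, 379858]]·[a, b]ᵀ = [-876, -383800]ᵀ.
det = 4·379858 − 864² = 772936.
a = ((-876)·379858 − 864·(-383800))/772936 = -144051/96617; b = (4·(-383800) − 864·(-876))/772936 = -97292/96617.
Residuals: -48508/96617, 52834/96617, -10892/96617, 6566/96617; SSR = 54920/96617.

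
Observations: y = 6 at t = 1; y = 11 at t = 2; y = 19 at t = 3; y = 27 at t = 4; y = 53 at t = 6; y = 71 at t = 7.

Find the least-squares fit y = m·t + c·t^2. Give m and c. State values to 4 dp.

Forming AᵀA = [[115, 659]; [659, 4051]] and Aᵀy = [1008, 6040]ᵀ gives AᵀA·[m, c]ᵀ = Aᵀy.
Eliminating c: 4051·(row 1) − 659·(row 2) gives 31584·m = 4051·1008 − 659·6040 = 103048, so m = 12881/3948.
Then c = (6040 − 659·(12881/3948))/4051 = 3791/3948.

m = 3.2627, c = 0.9602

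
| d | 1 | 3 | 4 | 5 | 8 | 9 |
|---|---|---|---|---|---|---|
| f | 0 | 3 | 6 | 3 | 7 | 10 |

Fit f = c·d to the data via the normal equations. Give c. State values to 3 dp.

c = 0.990

From the data, Σd·d = 196.
And Σd·f = 194.
So MᵀM·[c]ᵀ = Mᵀf: [[196]]·[c]ᵀ = [194]ᵀ.
c = 194/196 = 0.989796.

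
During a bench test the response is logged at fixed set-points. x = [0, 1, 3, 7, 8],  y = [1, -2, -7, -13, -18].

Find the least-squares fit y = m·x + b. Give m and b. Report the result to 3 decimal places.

Compute the Gram sums: Σx·x = 123, Σx = 19, Σ1 = 5.
Right-hand side: Σx·y = -258, Σy = -39.
AᵀA·[m, b]ᵀ = Aᵀy becomes [[123, 19]; [19, 5]]·[m, b]ᵀ = [-258, -39]ᵀ.
Eliminating b: 5·(row 1) − 19·(row 2) gives 254·m = 5·(-258) − 19·(-39) = -549, so m = -549/254.
Then b = ((-39) − 19·(-549/254))/5 = 105/254.

m = -2.161, b = 0.413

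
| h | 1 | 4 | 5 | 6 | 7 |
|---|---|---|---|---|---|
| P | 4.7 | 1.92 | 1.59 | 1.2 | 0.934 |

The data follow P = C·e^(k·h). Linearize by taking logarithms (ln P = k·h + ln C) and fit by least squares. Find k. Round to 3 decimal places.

Linearized form: ln P = k·h + ln C. From the 5 transformed points,
Sums: Σh = 23.0000, Σ(h)² = 127.0000, Σln P = 2.7777, Σh·ln P = 7.0915.
Normal system: [[127.0000, 23.0000]; [23.0000, 5]]·[k, ln C]ᵀ = [7.0915, 2.7777]ᵀ.
Slope k = (n·Σh·ln P − Σh·Σln P)/(n·Σ(h)² − (Σh)²) = (5·7.0915 − 23.0000·2.7777)/106.0000 = -0.26820; ln C = (Σln P − k·Σh)/n = 1.78923.

k = -0.268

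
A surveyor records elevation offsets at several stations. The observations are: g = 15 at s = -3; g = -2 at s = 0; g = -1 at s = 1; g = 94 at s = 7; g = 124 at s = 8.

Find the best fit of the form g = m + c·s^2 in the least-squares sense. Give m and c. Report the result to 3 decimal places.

Entries of AᵀA: Σ1 = 5, Σs^2 = 123, Σs^2·s^2 = 6579.
And Σg = 230, Σs^2·g = 12676.
Normal equations: [[5, 123]; [123, 6579]]·[m, c]ᵀ = [230, 12676]ᵀ.
det = 5·6579 − 123² = 17766.
m = (230·6579 − 123·12676)/17766 = -7663/2961; c = (5·12676 − 123·230)/17766 = 17545/8883.

m = -2.588, c = 1.975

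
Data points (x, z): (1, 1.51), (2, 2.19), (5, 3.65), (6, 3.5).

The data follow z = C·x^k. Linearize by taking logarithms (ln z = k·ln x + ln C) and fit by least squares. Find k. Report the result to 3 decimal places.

Let Y = ln z. Fitting Y = k·ln x + ln C by least squares:
AᵀA = [[6.2811, 4.0943]; [4.0943, 4]], rhs = [4.8718, 3.7435]ᵀ  (here Σln x = 4.0943, Σ(ln x)² = 6.2811, Σln z = 3.7435, Σln x·ln z = 4.8718).
Δ = 6.2811·4 − (4.0943)² = 8.3609; k = (4.8718·4 − 4.0943·3.7435)/8.3609 = 0.49755, ln C = (6.2811·3.7435 − 4.0943·4.8718)/8.3609 = 0.42659.

k = 0.498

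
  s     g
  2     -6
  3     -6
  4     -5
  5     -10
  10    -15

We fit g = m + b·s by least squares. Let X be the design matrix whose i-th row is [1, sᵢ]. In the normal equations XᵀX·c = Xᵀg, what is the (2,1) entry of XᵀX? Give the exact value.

Row 2 ↔ basis s, column 1 ↔ basis 1, so (XᵀX)_{2,1} = Σᵢ s = (2)·(1) + (3)·(1) + (4)·(1) + (5)·(1) + (10)·(1) = 24.

24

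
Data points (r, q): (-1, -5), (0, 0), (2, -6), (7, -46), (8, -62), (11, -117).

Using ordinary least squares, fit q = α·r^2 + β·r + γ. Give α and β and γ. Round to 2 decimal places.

XᵀX·[α, β, γ]ᵀ = Xᵀq reads: 21155·α + 2193·β + 239·γ = -20408;  2193·α + 239·β + 27·γ = -2112;  239·α + 27·β + 6·γ = -236.
(Σr^2·r^2 = 21155, Σr^2·r = 2193, Σr^2 = 239, Σr·r = 239, Σr = 27, Σ1 = 6, Σr^2·q = -20408, Σr·q = -2112, Σq = -236.)
Solving the 3×3 system (Gaussian elimination) gives α = -17998/17743, β = 12618/17743, γ = -3432/1613.

α = -1.01, β = 0.71, γ = -2.13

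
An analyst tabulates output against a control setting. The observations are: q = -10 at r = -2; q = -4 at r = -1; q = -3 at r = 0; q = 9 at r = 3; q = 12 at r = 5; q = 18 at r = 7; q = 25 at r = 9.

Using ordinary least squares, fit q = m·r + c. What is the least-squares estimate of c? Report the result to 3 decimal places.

Entries of XᵀX: Σr·r = 169, Σr = 21, Σ1 = 7.
For Xᵀq: Σr·q = 462, Σq = 47.
Normal equations: [[169, 21]; [21, 7]]·[m, c]ᵀ = [462, 47]ᵀ.
Eliminating c: 7·(row 1) − 21·(row 2) gives 742·m = 7·462 − 21·47 = 2247, so m = 321/106.
Then c = (47 − 21·(321/106))/7 = -1759/742.

c = -2.371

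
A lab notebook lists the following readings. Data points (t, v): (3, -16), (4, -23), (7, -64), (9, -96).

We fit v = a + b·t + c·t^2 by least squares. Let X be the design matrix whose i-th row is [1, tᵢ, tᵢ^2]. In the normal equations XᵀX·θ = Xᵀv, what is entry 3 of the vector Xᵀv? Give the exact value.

-11424

Entry 3 ↔ basis t^2, so (Xᵀv)_{3} = Σᵢ (t^2)·vᵢ = (9)·(-16) + (16)·(-23) + (49)·(-64) + (81)·(-96) = -11424.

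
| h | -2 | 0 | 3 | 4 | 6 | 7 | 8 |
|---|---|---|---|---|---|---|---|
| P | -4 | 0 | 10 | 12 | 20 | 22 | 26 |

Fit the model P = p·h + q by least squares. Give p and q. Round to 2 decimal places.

p = 3.05, q = 0.95

Compute the Gram sums: Σh·h = 178, Σh = 26, Σ1 = 7.
Moment sums: Σh·P = 568, ΣP = 86.
Determinant 178·7 − 26² = 570.
p = (568·7 − 26·86)/570 = 58/19; q = (178·86 − 26·568)/570 = 18/19.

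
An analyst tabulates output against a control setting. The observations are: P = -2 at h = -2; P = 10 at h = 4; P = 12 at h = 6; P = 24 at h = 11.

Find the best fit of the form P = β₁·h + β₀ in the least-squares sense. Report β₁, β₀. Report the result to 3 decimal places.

Normal-equation sums: Σh·h = 177, Σh = 19, Σ1 = 4.
Right-hand side: Σh·P = 380, ΣP = 44.
det = 177·4 − 19² = 347.
β₁ = (380·4 − 19·44)/347 = 684/347; β₀ = (177·44 − 19·380)/347 = 568/347.

β₁ = 1.971, β₀ = 1.637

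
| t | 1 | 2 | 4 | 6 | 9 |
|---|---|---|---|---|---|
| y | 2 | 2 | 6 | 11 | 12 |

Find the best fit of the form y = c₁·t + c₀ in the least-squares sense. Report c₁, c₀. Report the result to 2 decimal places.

From the data, Σt·t = 138, Σt = 22, Σ1 = 5.
Right-hand side: Σt·y = 204, Σy = 33.
Δ = 138·5 − 22² = 206.
c₁ = (204·5 − 22·33)/206 = 147/103; c₀ = (138·33 − 22·204)/206 = 33/103.

c₁ = 1.43, c₀ = 0.32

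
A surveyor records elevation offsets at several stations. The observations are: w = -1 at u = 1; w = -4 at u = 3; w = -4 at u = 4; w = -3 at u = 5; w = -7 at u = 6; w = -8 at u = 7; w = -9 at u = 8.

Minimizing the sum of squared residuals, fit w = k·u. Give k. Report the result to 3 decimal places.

Compute the Gram sums: Σu·u = 200.
Right-hand side: Σu·w = -214.
So MᵀM·[k]ᵀ = Mᵀw: [[200]]·[k]ᵀ = [-214]ᵀ.
Hence k = -214 / 200 ≈ -1.07.

k = -1.070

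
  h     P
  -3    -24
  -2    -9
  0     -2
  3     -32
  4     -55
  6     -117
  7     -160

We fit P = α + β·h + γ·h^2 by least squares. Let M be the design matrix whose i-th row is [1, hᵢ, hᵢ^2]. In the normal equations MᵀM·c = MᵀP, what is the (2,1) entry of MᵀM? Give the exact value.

Row 2 ↔ basis h, column 1 ↔ basis 1, so (MᵀM)_{2,1} = Σᵢ h = (-3)·(1) + (-2)·(1) + (0)·(1) + (3)·(1) + (4)·(1) + (6)·(1) + (7)·(1) = 15.

15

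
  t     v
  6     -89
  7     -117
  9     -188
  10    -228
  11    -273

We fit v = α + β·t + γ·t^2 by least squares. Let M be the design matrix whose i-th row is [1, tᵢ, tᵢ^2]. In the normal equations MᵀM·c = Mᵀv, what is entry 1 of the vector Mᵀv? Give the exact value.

Entry 1 ↔ basis 1, so (Mᵀv)_{1} = Σᵢ vᵢ = (1)·(-89) + (1)·(-117) + (1)·(-188) + (1)·(-228) + (1)·(-273) = -895.

-895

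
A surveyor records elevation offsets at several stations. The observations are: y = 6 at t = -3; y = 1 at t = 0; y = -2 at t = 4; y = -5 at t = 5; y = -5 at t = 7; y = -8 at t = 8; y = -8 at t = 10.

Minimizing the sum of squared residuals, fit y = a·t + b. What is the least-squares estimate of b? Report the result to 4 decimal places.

b = 1.8261

Entries of XᵀX: Σt·t = 263, Σt = 31, Σ1 = 7.
Moment sums: Σt·y = -230, Σy = -21.
XᵀX·[a, b]ᵀ = Xᵀy becomes [[263, 31]; [31, 7]]·[a, b]ᵀ = [-230, -21]ᵀ.
det = 263·7 − 31² = 880.
a = ((-230)·7 − 31·(-21))/880 = -959/880; b = (263·(-21) − 31·(-230))/880 = 1607/880.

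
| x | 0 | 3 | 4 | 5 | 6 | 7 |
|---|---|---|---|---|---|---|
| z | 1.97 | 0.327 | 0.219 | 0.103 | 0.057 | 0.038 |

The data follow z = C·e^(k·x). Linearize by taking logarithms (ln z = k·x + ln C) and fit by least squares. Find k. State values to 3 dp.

Taking logs, ln z = k·x + ln C, so regress ln z on x.
Σx = 25.0000, Σ(x)² = 135.0000, Σln z = -10.3663, Σx·ln z = -60.8727.
Equations: 135.0000·k + 25.0000·ln C = -60.8727;  25.0000·k + 6·ln C = -10.3663.
Δ = 135.0000·6 − (25.0000)² = 185.0000; k = (-60.8727·6 − 25.0000·-10.3663)/185.0000 = -0.57339, ln C = (135.0000·-10.3663 − 25.0000·-60.8727)/185.0000 = 0.66141.

k = -0.573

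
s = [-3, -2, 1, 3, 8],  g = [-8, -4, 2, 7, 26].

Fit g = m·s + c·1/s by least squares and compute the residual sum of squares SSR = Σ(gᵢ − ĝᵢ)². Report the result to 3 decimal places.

From the data, Σs·s = 87, Σs·1/s = 5, Σ1/s·1/s = 857/576.
Moment sums: Σs·g = 263, Σ1/s·g = 49/4.
Eliminating c: (857/576)·(row 1) − 5·(row 2) gives (20053/192)·m = (857/576)·263 − 5·(49/4) = 190111/576, so m = 190111/60159.
Then c = ((49/4) − 5·(190111/60159))/(857/576) = -47856/20053.
Residuals: 13735/20053, 67802/60159, 73775/60159, -33788/20053, 61192/60159; SSR = 428146/60159.

SSR = 7.117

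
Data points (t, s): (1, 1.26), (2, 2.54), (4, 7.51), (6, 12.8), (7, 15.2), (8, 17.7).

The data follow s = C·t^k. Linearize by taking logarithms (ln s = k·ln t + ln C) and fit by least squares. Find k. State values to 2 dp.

k = 1.31

With ln sᵢ as the transformed response and ln tᵢ as the regressor:
Σln t = 7.8966, Σ(ln t)² = 13.7233, Σln s = 11.3238, Σln t·ln s = 19.2800.
Equations: 13.7233·k + 7.8966·ln C = 19.2800;  7.8966·k + 6·ln C = 11.3238.
Solving (det = 19.9843): k = 1.31408, ln C = 0.15785.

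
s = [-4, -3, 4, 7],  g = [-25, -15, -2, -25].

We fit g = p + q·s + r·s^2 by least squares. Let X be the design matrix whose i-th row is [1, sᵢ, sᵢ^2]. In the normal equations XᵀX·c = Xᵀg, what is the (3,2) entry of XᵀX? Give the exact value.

Row 3 ↔ basis s^2, column 2 ↔ basis s, so (XᵀX)_{3,2} = Σᵢ (s^2)·(s) = (16)·(-4) + (9)·(-3) + (16)·(4) + (49)·(7) = 316.

316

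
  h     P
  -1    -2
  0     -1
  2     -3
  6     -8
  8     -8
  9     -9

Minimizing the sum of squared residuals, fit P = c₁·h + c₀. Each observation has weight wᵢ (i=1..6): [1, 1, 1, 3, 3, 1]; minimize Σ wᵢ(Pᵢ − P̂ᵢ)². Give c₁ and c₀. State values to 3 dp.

c₁ = -0.808, c₀ = -2.099

From the data, Σwᵢ·h·h = 386, Σwᵢ·h = 52, Σwᵢ·1 = 10.
Right-hand side: Σwᵢ·h·P = -421, Σwᵢ·P = -63.
Normal equations: [[386, 52]; [52, 10]]·[c₁, c₀]ᵀ = [-421, -63]ᵀ.
Determinant 386·10 − 52² = 1156.
c₁ = ((-421)·10 − 52·(-63))/1156 = -467/578; c₀ = (386·(-63) − 52·(-421))/1156 = -1213/578.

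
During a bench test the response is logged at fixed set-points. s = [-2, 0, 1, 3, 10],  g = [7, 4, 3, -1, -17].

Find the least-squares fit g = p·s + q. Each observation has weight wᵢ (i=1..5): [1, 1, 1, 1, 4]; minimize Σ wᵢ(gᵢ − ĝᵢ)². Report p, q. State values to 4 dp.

p = -2.0943, q = 4.1202

AᵀWA·[p, q]ᵀ = AᵀWg reads: 414·p + 42·q = -694;  42·p + 8·q = -55.
(Σwᵢ·s·s = 414, Σwᵢ·s = 42, Σwᵢ·1 = 8, Σwᵢ·s·g = -694, Σwᵢ·g = -55.)
Eliminating q: 8·(row 1) − 42·(row 2) gives 1548·p = 8·(-694) − 42·(-55) = -3242, so p = -1621/774.
Then q = ((-55) − 42·(-1621/774))/8 = 1063/258.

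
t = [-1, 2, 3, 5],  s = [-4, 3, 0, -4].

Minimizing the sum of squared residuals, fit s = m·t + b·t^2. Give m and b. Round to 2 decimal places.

Normal-equation sums: Σt·t = 39, Σt·t^2 = 159, Σt^2·t^2 = 723.
Right-hand side: Σt·s = -10, Σt^2·s = -92.
Δ = 39·723 − 159² = 2916.
m = ((-10)·723 − 159·(-92))/2916 = 137/54; b = (39·(-92) − 159·(-10))/2916 = -37/54.

m = 2.54, b = -0.69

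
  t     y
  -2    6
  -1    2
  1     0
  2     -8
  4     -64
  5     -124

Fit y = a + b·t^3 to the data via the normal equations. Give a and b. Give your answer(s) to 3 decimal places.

a = -0.082, b = -0.992

Setting ∂/∂a … = 0 gives: 6·a + 189·b = -188;  189·a + 19851·b = -19710.
Determinant 6·19851 − 189² = 83385.
a = ((-188)·19851 − 189·(-19710))/83385 = -2266/27795; b = (6·(-19710) − 189·(-188))/83385 = -9192/9265.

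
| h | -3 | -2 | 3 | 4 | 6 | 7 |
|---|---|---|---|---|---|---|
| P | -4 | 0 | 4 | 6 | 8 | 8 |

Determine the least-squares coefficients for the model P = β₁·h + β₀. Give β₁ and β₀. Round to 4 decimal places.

β₁ = 1.1345, β₀ = 0.8304

Sums needed: Σh·h = 123, Σh = 15, Σ1 = 6.
For AᵀP: Σh·P = 152, ΣP = 22.
AᵀA·[β₁, β₀]ᵀ = AᵀP becomes [[123, 15]; [15, 6]]·[β₁, β₀]ᵀ = [152, 22]ᵀ.
Eliminating β₀: 6·(row 1) − 15·(row 2) gives 513·β₁ = 6·152 − 15·22 = 582, so β₁ = 194/171.
Then β₀ = (22 − 15·(194/171))/6 = 142/171.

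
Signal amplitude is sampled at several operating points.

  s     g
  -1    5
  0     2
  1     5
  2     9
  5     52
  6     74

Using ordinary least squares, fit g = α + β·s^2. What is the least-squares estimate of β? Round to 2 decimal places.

Forming MᵀM = [[6, 67]; [67, 1939]] and Mᵀg = [147, 4010]ᵀ gives MᵀM·[α, β]ᵀ = Mᵀg.
Determinant 6·1939 − 67² = 7145.
α = (147·1939 − 67·4010)/7145 = 16363/7145; β = (6·4010 − 67·147)/7145 = 14211/7145.

β = 1.99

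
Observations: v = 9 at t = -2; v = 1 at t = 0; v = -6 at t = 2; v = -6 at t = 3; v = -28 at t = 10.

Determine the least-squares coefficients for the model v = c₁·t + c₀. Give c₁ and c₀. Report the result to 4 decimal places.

c₁ = -3.0048, c₀ = 1.8125

Normal-equation sums: Σt·t = 117, Σt = 13, Σ1 = 5.
And Σt·v = -328, Σv = -30.
So AᵀA·[c₁, c₀]ᵀ = Aᵀv: [[117, 13]; [13, 5]]·[c₁, c₀]ᵀ = [-328, -30]ᵀ.
Determinant 117·5 − 13² = 416.
c₁ = ((-328)·5 − 13·(-30))/416 = -625/208; c₀ = (117·(-30) − 13·(-328))/416 = 29/16.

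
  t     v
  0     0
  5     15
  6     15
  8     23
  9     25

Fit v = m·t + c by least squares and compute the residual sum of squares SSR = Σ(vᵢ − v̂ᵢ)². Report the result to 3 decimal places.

SSR = 4.602

With design matrix X, XᵀX = [[206, 28]; [28, 5]] and Xᵀv = [574, 78]ᵀ.
Eliminating c: 5·(row 1) − 28·(row 2) gives 246·m = 5·574 − 28·78 = 686, so m = 343/123.
Then c = (78 − 28·(343/123))/5 = -2/123.
Residuals: 2/123, 44/41, -211/123, 29/41, -10/123; SSR = 566/123.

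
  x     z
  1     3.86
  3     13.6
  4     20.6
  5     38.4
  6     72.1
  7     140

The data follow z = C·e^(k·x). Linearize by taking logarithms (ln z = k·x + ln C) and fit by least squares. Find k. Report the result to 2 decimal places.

Let Y = ln z. Fitting Y = k·x + ln C by least squares:
Σx = 26.0000, Σ(x)² = 136.0000, Σln z = 19.8538, Σx·ln z = 99.7821.
Normal system: [[136.0000, 26.0000]; [26.0000, 6]]·[k, ln C]ᵀ = [99.7821, 19.8538]ᵀ.
Δ = 136.0000·6 − (26.0000)² = 140.0000; k = (99.7821·6 − 26.0000·19.8538)/140.0000 = 0.58925, ln C = (136.0000·19.8538 − 26.0000·99.7821)/140.0000 = 0.75556.

k = 0.59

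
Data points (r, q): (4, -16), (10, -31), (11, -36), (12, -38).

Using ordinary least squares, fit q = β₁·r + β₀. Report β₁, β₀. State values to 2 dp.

β₁ = -2.75, β₀ = -4.77

Setting ∂/∂β₁ … = 0 gives: 381·β₁ + 37·β₀ = -1226;  37·β₁ + 4·β₀ = -121.
Eliminating β₀: 4·(row 1) − 37·(row 2) gives 155·β₁ = 4·(-1226) − 37·(-121) = -427, so β₁ = -427/155.
Then β₀ = ((-121) − 37·(-427/155))/4 = -739/155.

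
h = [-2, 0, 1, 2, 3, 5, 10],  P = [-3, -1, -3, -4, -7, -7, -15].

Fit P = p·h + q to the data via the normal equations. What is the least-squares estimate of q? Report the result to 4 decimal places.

q = -2.6734

The normal system MᵀM·[p, q]ᵀ = MᵀP is [[143, 19]; [19, 7]]·[p, q]ᵀ = [-211, -40]ᵀ.
det = 143·7 − 19² = 640.
p = ((-211)·7 − 19·(-40))/640 = -717/640; q = (143·(-40) − 19·(-211))/640 = -1711/640.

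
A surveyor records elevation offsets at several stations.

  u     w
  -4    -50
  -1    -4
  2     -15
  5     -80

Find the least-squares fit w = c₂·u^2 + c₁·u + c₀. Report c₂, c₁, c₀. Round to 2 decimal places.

AᵀA·[c₂, c₁, c₀]ᵀ = Aᵀw reads: 898·c₂ + 68·c₁ + 46·c₀ = -2864;  68·c₂ + 46·c₁ + 2·c₀ = -226;  46·c₂ + 2·c₁ + 4·c₀ = -149.
Solving the 3×3 system (Gaussian elimination) gives c₂ = -37/12, c₁ = -17/60, c₀ = -33/20.

c₂ = -3.08, c₁ = -0.28, c₀ = -1.65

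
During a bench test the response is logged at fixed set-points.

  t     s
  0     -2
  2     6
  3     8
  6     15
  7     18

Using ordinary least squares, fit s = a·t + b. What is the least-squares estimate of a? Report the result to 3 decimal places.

Entries of XᵀX: Σt·t = 98, Σt = 18, Σ1 = 5.
Moment sums: Σt·s = 252, Σs = 45.
So XᵀX·[a, b]ᵀ = Xᵀs: [[98, 18]; [18, 5]]·[a, b]ᵀ = [252, 45]ᵀ.
Determinant 98·5 − 18² = 166.
a = (252·5 − 18·45)/166 = 225/83; b = (98·45 − 18·252)/166 = -63/83.

a = 2.711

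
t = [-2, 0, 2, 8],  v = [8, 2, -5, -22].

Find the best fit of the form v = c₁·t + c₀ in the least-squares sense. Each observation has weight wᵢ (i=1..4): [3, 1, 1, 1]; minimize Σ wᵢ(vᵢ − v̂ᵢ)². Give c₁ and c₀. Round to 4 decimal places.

Forming AᵀWA = [[80, 4]; [4, 6]] and AᵀWv = [-234, -1]ᵀ gives AᵀWA·[c₁, c₀]ᵀ = AᵀWv.
Eliminating c₀: 6·(row 1) − 4·(row 2) gives 464·c₁ = 6·(-234) − 4·(-1) = -1400, so c₁ = -175/58.
Then c₀ = ((-1) − 4·(-175/58))/6 = 107/58.

c₁ = -3.0172, c₀ = 1.8448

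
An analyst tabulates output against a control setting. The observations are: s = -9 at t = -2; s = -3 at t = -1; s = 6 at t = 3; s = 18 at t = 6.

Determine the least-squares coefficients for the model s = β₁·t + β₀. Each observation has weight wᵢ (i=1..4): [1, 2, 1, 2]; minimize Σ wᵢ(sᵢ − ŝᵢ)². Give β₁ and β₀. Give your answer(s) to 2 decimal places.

The normal system MᵀWM·[β₁, β₀]ᵀ = MᵀWs is [[87, 11]; [11, 6]]·[β₁, β₀]ᵀ = [258, 27]ᵀ.
det = 87·6 − 11² = 401.
β₁ = (258·6 − 11·27)/401 = 1251/401; β₀ = (87·27 − 11·258)/401 = -489/401.

β₁ = 3.12, β₀ = -1.22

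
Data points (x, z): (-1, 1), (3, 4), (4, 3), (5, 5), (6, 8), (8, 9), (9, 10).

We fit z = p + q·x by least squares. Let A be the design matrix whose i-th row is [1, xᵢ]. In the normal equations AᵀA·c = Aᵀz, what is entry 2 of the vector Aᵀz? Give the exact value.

258

Entry 2 ↔ basis x, so (Aᵀz)_{2} = Σᵢ (x)·zᵢ = (-1)·(1) + (3)·(4) + (4)·(3) + (5)·(5) + (6)·(8) + (8)·(9) + (9)·(10) = 258.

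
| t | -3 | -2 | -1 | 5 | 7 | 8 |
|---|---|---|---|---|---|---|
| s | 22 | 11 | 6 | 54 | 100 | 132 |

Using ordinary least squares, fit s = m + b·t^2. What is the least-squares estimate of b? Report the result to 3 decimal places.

b = 1.992

With design matrix M, MᵀM = [[6, 152]; [152, 7220]] and Mᵀs = [325, 14946]ᵀ.
Determinant 6·7220 − 152² = 20216.
m = (325·7220 − 152·14946)/20216 = 983/266; b = (6·14946 − 152·325)/20216 = 10069/5054.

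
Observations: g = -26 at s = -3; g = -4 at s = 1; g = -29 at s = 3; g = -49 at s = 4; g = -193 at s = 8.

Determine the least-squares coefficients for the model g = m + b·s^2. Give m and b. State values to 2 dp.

m = -0.72, b = -3.00

From the data, Σ1 = 5, Σs^2 = 99, Σs^2·s^2 = 4515.
Moment sums: Σg = -301, Σs^2·g = -13635.
So XᵀX·[m, b]ᵀ = Xᵀg: [[5, 99]; [99, 4515]]·[m, b]ᵀ = [-301, -13635]ᵀ.
Eliminating b: 4515·(row 1) − 99·(row 2) gives 12774·m = 4515·(-301) − 99·(-13635) = -9150, so m = -1525/2129.
Then b = ((-13635) − 99·(-1525/2129))/4515 = -6396/2129.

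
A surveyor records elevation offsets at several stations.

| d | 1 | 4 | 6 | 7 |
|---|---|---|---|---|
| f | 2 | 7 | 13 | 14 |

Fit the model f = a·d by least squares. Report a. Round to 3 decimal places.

a = 2.020

Normal-equation sums: Σd·d = 102.
For Mᵀf: Σd·f = 206.
Normal equations: [[102]]·[a]ᵀ = [206]ᵀ.
Hence a = 206 / 102 ≈ 2.01961.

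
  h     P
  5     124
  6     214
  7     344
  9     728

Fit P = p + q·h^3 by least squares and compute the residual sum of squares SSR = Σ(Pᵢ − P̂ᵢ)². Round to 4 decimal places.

The normal equations are: 4·p + 1413·q = 1410;  1413·p + 711371·q = 710428.
det = 4·711371 − 1413² = 848915.
p = (1410·711371 − 1413·710428)/848915 = -801654/848915; q = (4·710428 − 1413·1410)/848915 = 849382/848915.
Residuals: -105636/848915, -997048/848915, 1490388/848915, -387704/848915; SSR = 3977824/848915.

SSR = 4.6858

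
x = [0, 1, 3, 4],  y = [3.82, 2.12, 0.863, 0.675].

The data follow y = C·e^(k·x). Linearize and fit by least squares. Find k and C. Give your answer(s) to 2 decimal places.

k = -0.44, C = 3.53

Let Y = ln y. Fitting Y = k·x + ln C by least squares:
Over the data: Σx = 8.0000, Σ(x)² = 26.0000, Σln y = 1.5513, Σx·ln y = -1.2628.
Normal system: [[26.0000, 8.0000]; [8.0000, 4]]·[k, ln C]ᵀ = [-1.2628, 1.5513]ᵀ.
Δ = 26.0000·4 − (8.0000)² = 40.0000; k = (-1.2628·4 − 8.0000·1.5513)/40.0000 = -0.43653, ln C = (26.0000·1.5513 − 8.0000·-1.2628)/40.0000 = 1.26089, so C = exp(1.26089) = 3.52856.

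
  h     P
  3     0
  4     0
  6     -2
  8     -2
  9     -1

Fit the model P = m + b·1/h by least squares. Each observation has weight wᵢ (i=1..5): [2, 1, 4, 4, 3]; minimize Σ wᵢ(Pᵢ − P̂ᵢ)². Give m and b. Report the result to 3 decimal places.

Entries of XᵀWX: Σwᵢ·1 = 14, Σwᵢ·1/h = 29/12, Σwᵢ·1/h·1/h = 107/216.
And Σwᵢ·P = -19, Σwᵢ·1/h·P = -8/3.
XᵀWX·[m, b]ᵀ = XᵀWP becomes [[14, 29/12]; [29/12, 107/216]]·[m, b]ᵀ = [-19, -8/3]ᵀ.
Eliminating b: (107/216)·(row 1) − (29/12)·(row 2) gives (473/432)·m = (107/216)·(-19) − (29/12)·(-8/3) = -641/216, so m = -1282/473.
Then b = ((-8/3) − (29/12)·(-1282/473))/(107/216) = 3708/473.

m = -2.710, b = 7.839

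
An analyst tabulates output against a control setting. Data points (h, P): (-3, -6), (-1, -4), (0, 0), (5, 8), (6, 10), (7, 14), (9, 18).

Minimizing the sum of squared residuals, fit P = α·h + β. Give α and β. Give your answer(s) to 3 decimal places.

Compute the Gram sums: Σh·h = 201, Σh = 23, Σ1 = 7.
And Σh·P = 382, ΣP = 40.
det = 201·7 − 23² = 878.
α = (382·7 − 23·40)/878 = 877/439; β = (201·40 − 23·382)/878 = -373/439.

α = 1.998, β = -0.850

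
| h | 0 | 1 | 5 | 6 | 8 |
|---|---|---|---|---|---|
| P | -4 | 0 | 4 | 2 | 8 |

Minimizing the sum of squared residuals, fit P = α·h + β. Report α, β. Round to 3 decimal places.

α = 1.217, β = -2.870

With design matrix M, MᵀM = [[126, 20]; [20, 5]] and MᵀP = [96, 10]ᵀ.
Determinant 126·5 − 20² = 230.
α = (96·5 − 20·10)/230 = 28/23; β = (126·10 − 20·96)/230 = -66/23.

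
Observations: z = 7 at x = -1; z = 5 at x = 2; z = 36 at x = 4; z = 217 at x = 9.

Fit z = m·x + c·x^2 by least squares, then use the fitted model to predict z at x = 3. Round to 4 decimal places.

ẑ = 17.3730

Entries of MᵀM: Σx·x = 102, Σx·x^2 = 800, Σx^2·x^2 = 6834.
And Σx·z = 2100, Σx^2·z = 18180.
So MᵀM·[m, c]ᵀ = Mᵀz: [[102, 800]; [800, 6834]]·[m, c]ᵀ = [2100, 18180]ᵀ.
Eliminating c: 6834·(row 1) − 800·(row 2) gives 57068·m = 6834·2100 − 800·18180 = -192600, so m = -48150/14267.
Then c = (18180 − 800·(-48150/14267))/6834 = 43590/14267.
At x = 3: ẑ = (-48150/14267)·(3) + (43590/14267)·(9) = 247860/14267.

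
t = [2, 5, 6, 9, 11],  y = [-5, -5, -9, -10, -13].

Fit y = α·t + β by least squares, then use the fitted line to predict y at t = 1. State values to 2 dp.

AᵀA·[α, β]ᵀ = Aᵀy reads: 267·α + 33·β = -322;  33·α + 5·β = -42.
Δ = 267·5 − 33² = 246.
α = ((-322)·5 − 33·(-42))/246 = -112/123; β = (267·(-42) − 33·(-322))/246 = -98/41.
At t = 1: ŷ = (-112/123)·(1) + (-98/41)·(1) = -406/123.

ŷ = -3.30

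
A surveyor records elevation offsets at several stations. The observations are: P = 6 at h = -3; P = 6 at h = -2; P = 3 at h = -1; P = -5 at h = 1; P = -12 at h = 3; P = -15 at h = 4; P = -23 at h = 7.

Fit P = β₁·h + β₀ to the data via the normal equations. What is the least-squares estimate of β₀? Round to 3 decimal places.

Setting ∂/∂β₁ … = 0 gives: 89·β₁ + 9·β₀ = -295;  9·β₁ + 7·β₀ = -40.
(Σh·h = 89, Σh = 9, Σ1 = 7, Σh·P = -295, ΣP = -40.)
Eliminating β₀: 7·(row 1) − 9·(row 2) gives 542·β₁ = 7·(-295) − 9·(-40) = -1705, so β₁ = -1705/542.
Then β₀ = ((-40) − 9·(-1705/542))/7 = -905/542.

β₀ = -1.670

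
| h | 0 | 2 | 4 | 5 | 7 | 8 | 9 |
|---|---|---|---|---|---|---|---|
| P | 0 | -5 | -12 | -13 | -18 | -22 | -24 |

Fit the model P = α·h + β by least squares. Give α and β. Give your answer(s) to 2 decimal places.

α = -2.67, β = -0.07

The normal system MᵀM·[α, β]ᵀ = MᵀP is [[239, 35]; [35, 7]]·[α, β]ᵀ = [-641, -94]ᵀ.
Eliminating β: 7·(row 1) − 35·(row 2) gives 448·α = 7·(-641) − 35·(-94) = -1197, so α = -171/64.
Then β = ((-94) − 35·(-171/64))/7 = -31/448.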